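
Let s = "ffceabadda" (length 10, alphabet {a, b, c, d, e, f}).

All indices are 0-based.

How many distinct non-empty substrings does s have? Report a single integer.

rank | idx | suffix
   0 |   9 | a
   1 |   4 | abadda
   2 |   6 | adda
   3 |   5 | badda
   4 |   2 | ceabadda
   5 |   8 | da
   6 |   7 | dda
   7 |   3 | eabadda
   8 |   1 | fceabadda
   9 |   0 | ffceabadda

SA = [9, 4, 6, 5, 2, 8, 7, 3, 1, 0]
rank  pair      lcp
   1  s[9:],s[4:]  1  'a'
   2  s[4:],s[6:]  1  'a'
   3  s[6:],s[5:]  0  ''
   4  s[5:],s[2:]  0  ''
   5  s[2:],s[8:]  0  ''
   6  s[8:],s[7:]  1  'd'
   7  s[7:],s[3:]  0  ''
   8  s[3:],s[1:]  0  ''
   9  s[1:],s[0:]  1  'f'

n(n+1)/2 = 10·11/2 = 55
Σ LCP = 0 + 1 + 1 + 0 + 0 + 0 + 1 + 0 + 0 + 1 = 4
distinct = 55 − 4 = 51

51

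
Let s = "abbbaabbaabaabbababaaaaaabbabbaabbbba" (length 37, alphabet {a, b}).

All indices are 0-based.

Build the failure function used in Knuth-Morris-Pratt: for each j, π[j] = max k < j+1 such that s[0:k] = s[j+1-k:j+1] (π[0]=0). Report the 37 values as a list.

[0, 0, 0, 0, 1, 1, 2, 3, 1, 1, 2, 1, 1, 2, 3, 1, 2, 1, 2, 1, 1, 1, 1, 1, 1, 2, 3, 1, 2, 3, 1, 1, 2, 3, 4, 0, 1]

π[0] = 0
j=1 s[j]='b': π[1]=0 (border '')
j=2 s[j]='b': π[2]=0 (border '')
j=3 s[j]='b': π[3]=0 (border '')
j=4 s[j]='a': π[4]=1 (border 'a')
j=5 s[j]='a': k: 1→0; π[5]=1 (border 'a')
j=6 s[j]='b': π[6]=2 (border 'ab')
j=7 s[j]='b': π[7]=3 (border 'abb')
j=8 s[j]='a': k: 3→0; π[8]=1 (border 'a')
j=9 s[j]='a': k: 1→0; π[9]=1 (border 'a')
j=10 s[j]='b': π[10]=2 (border 'ab')
j=11 s[j]='a': k: 2→0; π[11]=1 (border 'a')
j=12 s[j]='a': k: 1→0; π[12]=1 (border 'a')
j=13 s[j]='b': π[13]=2 (border 'ab')
j=14 s[j]='b': π[14]=3 (border 'abb')
j=15 s[j]='a': k: 3→0; π[15]=1 (border 'a')
j=16 s[j]='b': π[16]=2 (border 'ab')
j=17 s[j]='a': k: 2→0; π[17]=1 (border 'a')
j=18 s[j]='b': π[18]=2 (border 'ab')
j=19 s[j]='a': k: 2→0; π[19]=1 (border 'a')
j=20 s[j]='a': k: 1→0; π[20]=1 (border 'a')
j=21 s[j]='a': k: 1→0; π[21]=1 (border 'a')
j=22 s[j]='a': k: 1→0; π[22]=1 (border 'a')
j=23 s[j]='a': k: 1→0; π[23]=1 (border 'a')
j=24 s[j]='a': k: 1→0; π[24]=1 (border 'a')
j=25 s[j]='b': π[25]=2 (border 'ab')
j=26 s[j]='b': π[26]=3 (border 'abb')
j=27 s[j]='a': k: 3→0; π[27]=1 (border 'a')
j=28 s[j]='b': π[28]=2 (border 'ab')
j=29 s[j]='b': π[29]=3 (border 'abb')
j=30 s[j]='a': k: 3→0; π[30]=1 (border 'a')
j=31 s[j]='a': k: 1→0; π[31]=1 (border 'a')
j=32 s[j]='b': π[32]=2 (border 'ab')
j=33 s[j]='b': π[33]=3 (border 'abb')
j=34 s[j]='b': π[34]=4 (border 'abbb')
j=35 s[j]='b': k: 4→0; π[35]=0 (border '')
j=36 s[j]='a': π[36]=1 (border 'a')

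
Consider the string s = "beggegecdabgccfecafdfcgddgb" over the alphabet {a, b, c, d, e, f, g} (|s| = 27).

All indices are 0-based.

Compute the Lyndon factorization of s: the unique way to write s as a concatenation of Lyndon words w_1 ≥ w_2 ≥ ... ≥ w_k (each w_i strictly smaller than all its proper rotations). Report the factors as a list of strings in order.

emit factor 1: 'beggegecd' (i=0, period=9)
emit factor 2: 'abgccfecafdfcgddgb' (i=9, period=18)

["beggegecd", "abgccfecafdfcgddgb"]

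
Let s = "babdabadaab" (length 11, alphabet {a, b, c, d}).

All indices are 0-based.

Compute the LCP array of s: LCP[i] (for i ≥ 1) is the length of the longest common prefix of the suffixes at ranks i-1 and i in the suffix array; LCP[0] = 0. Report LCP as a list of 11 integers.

[0, 1, 2, 2, 1, 0, 1, 2, 1, 0, 2]

rank | idx | suffix
   0 |   8 | aab
   1 |   9 | ab
   2 |   4 | abadaab
   3 |   1 | abdabadaab
   4 |   6 | adaab
   5 |  10 | b
   6 |   0 | babdabadaab
   7 |   5 | badaab
   8 |   2 | bdabadaab
   9 |   7 | daab
  10 |   3 | dabadaab

SA = [8, 9, 4, 1, 6, 10, 0, 5, 2, 7, 3]
i: (SA[i-1],SA[i]) lcp shared
  1: (8,9) 1 'a'
  2: (9,4) 2 'ab'
  3: (4,1) 2 'ab'
  4: (1,6) 1 'a'
  5: (6,10) 0 ''
  6: (10,0) 1 'b'
  7: (0,5) 2 'ba'
  8: (5,2) 1 'b'
  9: (2,7) 0 ''
  10: (7,3) 2 'da'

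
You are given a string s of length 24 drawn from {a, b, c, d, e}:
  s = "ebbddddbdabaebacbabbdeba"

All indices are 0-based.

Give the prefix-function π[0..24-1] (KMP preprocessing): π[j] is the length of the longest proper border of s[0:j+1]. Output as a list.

[0, 0, 0, 0, 0, 0, 0, 0, 0, 0, 0, 0, 1, 2, 0, 0, 0, 0, 0, 0, 0, 1, 2, 0]

π[0] = 0
j=1 s[j]='b': π[1]=0 (border '')
j=2 s[j]='b': π[2]=0 (border '')
j=3 s[j]='d': π[3]=0 (border '')
j=4 s[j]='d': π[4]=0 (border '')
j=5 s[j]='d': π[5]=0 (border '')
j=6 s[j]='d': π[6]=0 (border '')
j=7 s[j]='b': π[7]=0 (border '')
j=8 s[j]='d': π[8]=0 (border '')
j=9 s[j]='a': π[9]=0 (border '')
j=10 s[j]='b': π[10]=0 (border '')
j=11 s[j]='a': π[11]=0 (border '')
j=12 s[j]='e': π[12]=1 (border 'e')
j=13 s[j]='b': π[13]=2 (border 'eb')
j=14 s[j]='a': k: 2→0; π[14]=0 (border '')
j=15 s[j]='c': π[15]=0 (border '')
j=16 s[j]='b': π[16]=0 (border '')
j=17 s[j]='a': π[17]=0 (border '')
j=18 s[j]='b': π[18]=0 (border '')
j=19 s[j]='b': π[19]=0 (border '')
j=20 s[j]='d': π[20]=0 (border '')
j=21 s[j]='e': π[21]=1 (border 'e')
j=22 s[j]='b': π[22]=2 (border 'eb')
j=23 s[j]='a': k: 2→0; π[23]=0 (border '')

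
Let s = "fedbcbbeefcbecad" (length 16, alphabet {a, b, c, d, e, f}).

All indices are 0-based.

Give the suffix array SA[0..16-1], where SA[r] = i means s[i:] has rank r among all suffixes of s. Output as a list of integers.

sorted suffixes:
  #0 SA[0]=14  'ad'
  #1 SA[1]=5  'bbeefcbecad'
  #2 SA[2]=3  'bcbbeefcbecad'
  #3 SA[3]=11  'becad'
  #4 SA[4]=6  'beefcbecad'
  #5 SA[5]=13  'cad'
  #6 SA[6]=4  'cbbeefcbecad'
  #7 SA[7]=10  'cbecad'
  #8 SA[8]=15  'd'
  #9 SA[9]=2  'dbcbbeefcbecad'
  #10 SA[10]=12  'ecad'
  #11 SA[11]=1  'edbcbbeefcbecad'
  #12 SA[12]=7  'eefcbecad'
  #13 SA[13]=8  'efcbecad'
  #14 SA[14]=9  'fcbecad'
  #15 SA[15]=0  'fedbcbbeefcbecad'

[14, 5, 3, 11, 6, 13, 4, 10, 15, 2, 12, 1, 7, 8, 9, 0]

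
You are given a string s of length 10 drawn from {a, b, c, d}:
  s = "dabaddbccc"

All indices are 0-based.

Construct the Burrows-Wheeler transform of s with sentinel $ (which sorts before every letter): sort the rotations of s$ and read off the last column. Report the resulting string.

cdbadccb$da

rank  rotation     last
    0  $dabaddbccc  c
    1  abaddbccc$d  d
    2  addbccc$dab  b
    3  baddbccc$da  a
    4  bccc$dabadd  d
    5  c$dabaddbcc  c
    6  cc$dabaddbc  c
    7  ccc$dabaddb  b
    8  dabaddbccc$  $
    9  dbccc$dabad  d
   10  ddbccc$daba  a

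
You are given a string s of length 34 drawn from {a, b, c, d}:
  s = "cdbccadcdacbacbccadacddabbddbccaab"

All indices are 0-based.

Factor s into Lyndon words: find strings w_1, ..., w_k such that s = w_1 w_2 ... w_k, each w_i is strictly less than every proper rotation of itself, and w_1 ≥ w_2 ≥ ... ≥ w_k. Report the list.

emit factor 1: 'cd' (i=0, period=2)
emit factor 2: 'bcc' (i=2, period=3)
emit factor 3: 'adcd' (i=5, period=4)
emit factor 4: 'acbacbccadacdd' (i=9, period=14)
emit factor 5: 'abbddbcc' (i=23, period=8)
emit factor 6: 'aab' (i=31, period=3)

["cd", "bcc", "adcd", "acbacbccadacdd", "abbddbcc", "aab"]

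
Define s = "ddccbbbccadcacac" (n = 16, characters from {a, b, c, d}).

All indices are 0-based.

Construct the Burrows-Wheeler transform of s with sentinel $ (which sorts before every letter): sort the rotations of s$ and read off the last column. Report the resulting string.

rank  rotation           last
    0  $ddccbbbccadcacac  c
    1  ac$ddccbbbccadcac  c
    2  acac$ddccbbbccadc  c
    3  adcacac$ddccbbbcc  c
    4  bbbccadcacac$ddcc  c
    5  bbccadcacac$ddccb  b
    6  bccadcacac$ddccbb  b
    7  c$ddccbbbccadcaca  a
    8  cac$ddccbbbccadca  a
    9  cacac$ddccbbbccad  d
   10  cadcacac$ddccbbbc  c
   11  cbbbccadcacac$ddc  c
   12  ccadcacac$ddccbbb  b
   13  ccbbbccadcacac$dd  d
   14  dcacac$ddccbbbcca  a
   15  dccbbbccadcacac$d  d
   16  ddccbbbccadcacac$  $

cccccbbaadccbdad$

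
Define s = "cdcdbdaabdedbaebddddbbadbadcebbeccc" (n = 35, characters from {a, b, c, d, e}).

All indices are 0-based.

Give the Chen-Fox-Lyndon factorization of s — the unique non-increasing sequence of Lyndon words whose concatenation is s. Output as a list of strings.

emit factor 1: 'cd' (i=0, period=2)
emit factor 2: 'cd' (i=2, period=2)
emit factor 3: 'bd' (i=4, period=2)
emit factor 4: 'aabdedbaebddddbbadbadcebbeccc' (i=6, period=29)

["cd", "cd", "bd", "aabdedbaebddddbbadbadcebbeccc"]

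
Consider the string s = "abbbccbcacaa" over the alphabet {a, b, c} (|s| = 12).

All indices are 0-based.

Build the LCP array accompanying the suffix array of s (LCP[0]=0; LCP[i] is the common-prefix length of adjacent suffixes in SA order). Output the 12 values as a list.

sorted suffixes:
  #0 SA[0]=11  'a'
  #1 SA[1]=10  'aa'
  #2 SA[2]=0  'abbbccbcacaa'
  #3 SA[3]=8  'acaa'
  #4 SA[4]=1  'bbbccbcacaa'
  #5 SA[5]=2  'bbccbcacaa'
  #6 SA[6]=6  'bcacaa'
  #7 SA[7]=3  'bccbcacaa'
  #8 SA[8]=9  'caa'
  #9 SA[9]=7  'cacaa'
  #10 SA[10]=5  'cbcacaa'
  #11 SA[11]=4  'ccbcacaa'

SA = [11, 10, 0, 8, 1, 2, 6, 3, 9, 7, 5, 4]
rank  pair      lcp
   1  s[11:],s[10:]  1  'a'
   2  s[10:],s[0:]  1  'a'
   3  s[0:],s[8:]  1  'a'
   4  s[8:],s[1:]  0  ''
   5  s[1:],s[2:]  2  'bb'
   6  s[2:],s[6:]  1  'b'
   7  s[6:],s[3:]  2  'bc'
   8  s[3:],s[9:]  0  ''
   9  s[9:],s[7:]  2  'ca'
  10  s[7:],s[5:]  1  'c'
  11  s[5:],s[4:]  1  'c'

[0, 1, 1, 1, 0, 2, 1, 2, 0, 2, 1, 1]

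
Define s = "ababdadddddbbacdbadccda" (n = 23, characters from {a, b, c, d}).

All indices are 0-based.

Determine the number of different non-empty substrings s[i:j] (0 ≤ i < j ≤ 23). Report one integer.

rank→(start, suffix):
  0 → (22, 'a')
  1 → (0, 'ababdadddddbbacdbadccda')
  2 → (2, 'abdadddddbbacdbadccda')
  3 → (13, 'acdbadccda')
  4 → (17, 'adccda')
  5 → (5, 'adddddbbacdbadccda')
  6 → (1, 'babdadddddbbacdbadccda')
  7 → (12, 'bacdbadccda')
  8 → (16, 'badccda')
  9 → (11, 'bbacdbadccda')
  10 → (3, 'bdadddddbbacdbadccda')
  11 → (19, 'ccda')
  12 → (20, 'cda')
  13 → (14, 'cdbadccda')
  14 → (21, 'da')
  15 → (4, 'dadddddbbacdbadccda')
  16 → (15, 'dbadccda')
  17 → (10, 'dbbacdbadccda')
  18 → (18, 'dccda')
  19 → (9, 'ddbbacdbadccda')
  20 → (8, 'dddbbacdbadccda')
  21 → (7, 'ddddbbacdbadccda')
  22 → (6, 'dddddbbacdbadccda')

SA = [22, 0, 2, 13, 17, 5, 1, 12, 16, 11, 3, 19, 20, 14, 21, 4, 15, 10, 18, 9, 8, 7, 6]
rank  pair      lcp
   1  s[22:],s[0:]  1  'a'
   2  s[0:],s[2:]  2  'ab'
   3  s[2:],s[13:]  1  'a'
   4  s[13:],s[17:]  1  'a'
   5  s[17:],s[5:]  2  'ad'
   6  s[5:],s[1:]  0  ''
   7  s[1:],s[12:]  2  'ba'
   8  s[12:],s[16:]  2  'ba'
   9  s[16:],s[11:]  1  'b'
  10  s[11:],s[3:]  1  'b'
  11  s[3:],s[19:]  0  ''
  12  s[19:],s[20:]  1  'c'
  13  s[20:],s[14:]  2  'cd'
  14  s[14:],s[21:]  0  ''
  15  s[21:],s[4:]  2  'da'
  16  s[4:],s[15:]  1  'd'
  17  s[15:],s[10:]  2  'db'
  18  s[10:],s[18:]  1  'd'
  19  s[18:],s[9:]  1  'd'
  20  s[9:],s[8:]  2  'dd'
  21  s[8:],s[7:]  3  'ddd'
  22  s[7:],s[6:]  4  'dddd'

n(n+1)/2 = 23·24/2 = 276
Σ LCP = 0 + 1 + 2 + 1 + 1 + 2 + 0 + 2 + 2 + 1 + 1 + 0 + 1 + 2 + 0 + 2 + 1 + 2 + 1 + 1 + 2 + 3 + 4 = 32
distinct = 276 − 32 = 244

244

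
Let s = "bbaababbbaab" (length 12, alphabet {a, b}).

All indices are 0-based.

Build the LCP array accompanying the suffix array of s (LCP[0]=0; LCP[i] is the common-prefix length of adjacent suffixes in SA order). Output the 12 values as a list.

rank→(start, suffix):
  0 → (9, 'aab')
  1 → (2, 'aababbbaab')
  2 → (10, 'ab')
  3 → (3, 'ababbbaab')
  4 → (5, 'abbbaab')
  5 → (11, 'b')
  6 → (8, 'baab')
  7 → (1, 'baababbbaab')
  8 → (4, 'babbbaab')
  9 → (7, 'bbaab')
  10 → (0, 'bbaababbbaab')
  11 → (6, 'bbbaab')

SA = [9, 2, 10, 3, 5, 11, 8, 1, 4, 7, 0, 6]
[i] adj suffixes → lcp
  [1] 9/2 → 3 ('aab')
  [2] 2/10 → 1 ('a')
  [3] 10/3 → 2 ('ab')
  [4] 3/5 → 2 ('ab')
  [5] 5/11 → 0 ('')
  [6] 11/8 → 1 ('b')
  [7] 8/1 → 4 ('baab')
  [8] 1/4 → 2 ('ba')
  [9] 4/7 → 1 ('b')
  [10] 7/0 → 5 ('bbaab')
  [11] 0/6 → 2 ('bb')

[0, 3, 1, 2, 2, 0, 1, 4, 2, 1, 5, 2]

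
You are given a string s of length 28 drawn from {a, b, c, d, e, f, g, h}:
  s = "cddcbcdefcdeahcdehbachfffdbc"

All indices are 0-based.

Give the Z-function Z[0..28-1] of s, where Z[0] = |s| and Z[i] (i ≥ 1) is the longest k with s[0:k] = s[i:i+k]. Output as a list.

[28, 0, 0, 1, 0, 2, 0, 0, 0, 2, 0, 0, 0, 0, 2, 0, 0, 0, 0, 0, 1, 0, 0, 0, 0, 0, 0, 1]

Z[0]=28
i=1: outside box; Z[1]=0
i=2: outside box; Z[2]=0
i=3: outside box; Z[3]=1 extend→box=[3,4)
i=4: outside box; Z[4]=0
i=5: outside box; Z[5]=2 extend→box=[5,7)
i=6: min(r-i=1, Z[1]=0)=0; Z[6]=0
i=7: outside box; Z[7]=0
i=8: outside box; Z[8]=0
i=9: outside box; Z[9]=2 extend→box=[9,11)
i=10: min(r-i=1, Z[1]=0)=0; Z[10]=0
i=11: outside box; Z[11]=0
i=12: outside box; Z[12]=0
i=13: outside box; Z[13]=0
i=14: outside box; Z[14]=2 extend→box=[14,16)
i=15: min(r-i=1, Z[1]=0)=0; Z[15]=0
i=16: outside box; Z[16]=0
i=17: outside box; Z[17]=0
i=18: outside box; Z[18]=0
i=19: outside box; Z[19]=0
i=20: outside box; Z[20]=1 extend→box=[20,21)
i=21: outside box; Z[21]=0
i=22: outside box; Z[22]=0
i=23: outside box; Z[23]=0
i=24: outside box; Z[24]=0
i=25: outside box; Z[25]=0
i=26: outside box; Z[26]=0
i=27: outside box; Z[27]=1 extend→box=[27,28)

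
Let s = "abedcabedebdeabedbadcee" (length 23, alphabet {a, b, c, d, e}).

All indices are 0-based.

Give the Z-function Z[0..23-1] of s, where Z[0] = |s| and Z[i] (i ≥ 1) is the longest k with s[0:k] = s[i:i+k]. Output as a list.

Z[0]=23
i=1: fresh scan; Z[1]=0
i=2: fresh scan; Z[2]=0
i=3: fresh scan; Z[3]=0
i=4: fresh scan; Z[4]=0
i=5: fresh scan; Z[5]=4 extend→box=[5,9)
i=6: min(r-i=3, Z[1]=0)=0; Z[6]=0
i=7: min(r-i=2, Z[2]=0)=0; Z[7]=0
i=8: min(r-i=1, Z[3]=0)=0; Z[8]=0
i=9: fresh scan; Z[9]=0
i=10: fresh scan; Z[10]=0
i=11: fresh scan; Z[11]=0
i=12: fresh scan; Z[12]=0
i=13: fresh scan; Z[13]=4 extend→box=[13,17)
i=14: min(r-i=3, Z[1]=0)=0; Z[14]=0
i=15: min(r-i=2, Z[2]=0)=0; Z[15]=0
i=16: min(r-i=1, Z[3]=0)=0; Z[16]=0
i=17: fresh scan; Z[17]=0
i=18: fresh scan; Z[18]=1 extend→box=[18,19)
i=19: fresh scan; Z[19]=0
i=20: fresh scan; Z[20]=0
i=21: fresh scan; Z[21]=0
i=22: fresh scan; Z[22]=0

[23, 0, 0, 0, 0, 4, 0, 0, 0, 0, 0, 0, 0, 4, 0, 0, 0, 0, 1, 0, 0, 0, 0]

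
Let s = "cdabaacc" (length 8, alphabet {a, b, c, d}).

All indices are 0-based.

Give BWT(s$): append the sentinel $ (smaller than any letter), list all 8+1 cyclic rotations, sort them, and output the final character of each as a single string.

rank  rotation   last
    0  $cdabaacc  c
    1  aacc$cdab  b
    2  abaacc$cd  d
    3  acc$cdaba  a
    4  baacc$cda  a
    5  c$cdabaac  c
    6  cc$cdabaa  a
    7  cdabaacc$  $
    8  dabaacc$c  c

cbdaaca$c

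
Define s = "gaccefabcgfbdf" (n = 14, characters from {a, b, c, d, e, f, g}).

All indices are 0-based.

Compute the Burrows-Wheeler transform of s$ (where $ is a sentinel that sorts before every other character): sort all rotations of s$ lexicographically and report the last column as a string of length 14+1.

rank  rotation         last
    0  $gaccefabcgfbdf  f
    1  abcgfbdf$gaccef  f
    2  accefabcgfbdf$g  g
    3  bcgfbdf$gaccefa  a
    4  bdf$gaccefabcgf  f
    5  ccefabcgfbdf$ga  a
    6  cefabcgfbdf$gac  c
    7  cgfbdf$gaccefab  b
    8  df$gaccefabcgfb  b
    9  efabcgfbdf$gacc  c
   10  f$gaccefabcgfbd  d
   11  fabcgfbdf$gacce  e
   12  fbdf$gaccefabcg  g
   13  gaccefabcgfbdf$  $
   14  gfbdf$gaccefabc  c

ffgafacbbcdeg$c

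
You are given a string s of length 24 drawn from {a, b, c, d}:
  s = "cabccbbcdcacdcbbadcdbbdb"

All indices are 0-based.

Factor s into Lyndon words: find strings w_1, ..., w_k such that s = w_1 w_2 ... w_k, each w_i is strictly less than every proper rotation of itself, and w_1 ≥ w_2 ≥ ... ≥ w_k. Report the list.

emit factor 1: 'c' (i=0, period=1)
emit factor 2: 'abccbbcdcacdcbbadcdbbdb' (i=1, period=23)

["c", "abccbbcdcacdcbbadcdbbdb"]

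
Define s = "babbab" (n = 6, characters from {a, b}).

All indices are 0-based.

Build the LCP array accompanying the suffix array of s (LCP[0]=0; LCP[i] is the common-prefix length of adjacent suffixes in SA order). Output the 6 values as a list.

rank | idx | suffix
   0 |   4 | ab
   1 |   1 | abbab
   2 |   5 | b
   3 |   3 | bab
   4 |   0 | babbab
   5 |   2 | bbab

SA = [4, 1, 5, 3, 0, 2]
rank  pair      lcp
   1  s[4:],s[1:]  2  'ab'
   2  s[1:],s[5:]  0  ''
   3  s[5:],s[3:]  1  'b'
   4  s[3:],s[0:]  3  'bab'
   5  s[0:],s[2:]  1  'b'

[0, 2, 0, 1, 3, 1]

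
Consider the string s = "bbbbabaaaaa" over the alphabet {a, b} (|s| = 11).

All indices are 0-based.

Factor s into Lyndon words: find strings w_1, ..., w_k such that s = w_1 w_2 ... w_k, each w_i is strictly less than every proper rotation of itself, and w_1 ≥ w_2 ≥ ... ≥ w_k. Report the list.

["b", "b", "b", "b", "ab", "a", "a", "a", "a", "a"]

emit factor 1: 'b' (i=0, period=1)
emit factor 2: 'b' (i=1, period=1)
emit factor 3: 'b' (i=2, period=1)
emit factor 4: 'b' (i=3, period=1)
emit factor 5: 'ab' (i=4, period=2)
emit factor 6: 'a' (i=6, period=1)
emit factor 7: 'a' (i=7, period=1)
emit factor 8: 'a' (i=8, period=1)
emit factor 9: 'a' (i=9, period=1)
emit factor 10: 'a' (i=10, period=1)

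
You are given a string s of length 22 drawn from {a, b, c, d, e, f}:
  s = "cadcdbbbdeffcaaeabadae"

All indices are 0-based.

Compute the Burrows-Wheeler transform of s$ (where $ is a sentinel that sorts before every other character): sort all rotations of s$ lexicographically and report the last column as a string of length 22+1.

ecebcdaadbbf$dacabaadfe

rank  rotation                 last
    0  $cadcdbbbdeffcaaeabadae  e
    1  aaeabadae$cadcdbbbdeffc  c
    2  abadae$cadcdbbbdeffcaae  e
    3  adae$cadcdbbbdeffcaaeab  b
    4  adcdbbbdeffcaaeabadae$c  c
    5  ae$cadcdbbbdeffcaaeabad  d
    6  aeabadae$cadcdbbbdeffca  a
    7  badae$cadcdbbbdeffcaaea  a
    8  bbbdeffcaaeabadae$cadcd  d
    9  bbdeffcaaeabadae$cadcdb  b
   10  bdeffcaaeabadae$cadcdbb  b
   11  caaeabadae$cadcdbbbdeff  f
   12  cadcdbbbdeffcaaeabadae$  $
   13  cdbbbdeffcaaeabadae$cad  d
   14  dae$cadcdbbbdeffcaaeaba  a
   15  dbbbdeffcaaeabadae$cadc  c
   16  dcdbbbdeffcaaeabadae$ca  a
   17  deffcaaeabadae$cadcdbbb  b
   18  e$cadcdbbbdeffcaaeabada  a
   19  eabadae$cadcdbbbdeffcaa  a
   20  effcaaeabadae$cadcdbbbd  d
   21  fcaaeabadae$cadcdbbbdef  f
   22  ffcaaeabadae$cadcdbbbde  e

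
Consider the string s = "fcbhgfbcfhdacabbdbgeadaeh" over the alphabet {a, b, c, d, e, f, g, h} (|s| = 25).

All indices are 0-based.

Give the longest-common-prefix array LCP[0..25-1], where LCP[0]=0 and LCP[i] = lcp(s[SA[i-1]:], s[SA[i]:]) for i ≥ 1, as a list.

[0, 1, 1, 1, 0, 1, 1, 1, 1, 0, 1, 1, 0, 2, 1, 0, 1, 0, 1, 1, 0, 1, 0, 1, 1]

sorted suffixes:
  #0 SA[0]=13  'abbdbgeadaeh'
  #1 SA[1]=11  'acabbdbgeadaeh'
  #2 SA[2]=20  'adaeh'
  #3 SA[3]=22  'aeh'
  #4 SA[4]=14  'bbdbgeadaeh'
  #5 SA[5]=6  'bcfhdacabbdbgeadaeh'
  #6 SA[6]=15  'bdbgeadaeh'
  #7 SA[7]=17  'bgeadaeh'
  #8 SA[8]=2  'bhgfbcfhdacabbdbgeadaeh'
  #9 SA[9]=12  'cabbdbgeadaeh'
  #10 SA[10]=1  'cbhgfbcfhdacabbdbgeadaeh'
  #11 SA[11]=7  'cfhdacabbdbgeadaeh'
  #12 SA[12]=10  'dacabbdbgeadaeh'
  #13 SA[13]=21  'daeh'
  #14 SA[14]=16  'dbgeadaeh'
  #15 SA[15]=19  'eadaeh'
  #16 SA[16]=23  'eh'
  #17 SA[17]=5  'fbcfhdacabbdbgeadaeh'
  #18 SA[18]=0  'fcbhgfbcfhdacabbdbgeadaeh'
  #19 SA[19]=8  'fhdacabbdbgeadaeh'
  #20 SA[20]=18  'geadaeh'
  #21 SA[21]=4  'gfbcfhdacabbdbgeadaeh'
  #22 SA[22]=24  'h'
  #23 SA[23]=9  'hdacabbdbgeadaeh'
  #24 SA[24]=3  'hgfbcfhdacabbdbgeadaeh'

SA = [13, 11, 20, 22, 14, 6, 15, 17, 2, 12, 1, 7, 10, 21, 16, 19, 23, 5, 0, 8, 18, 4, 24, 9, 3]
i: (SA[i-1],SA[i]) lcp shared
  1: (13,11) 1 'a'
  2: (11,20) 1 'a'
  3: (20,22) 1 'a'
  4: (22,14) 0 ''
  5: (14,6) 1 'b'
  6: (6,15) 1 'b'
  7: (15,17) 1 'b'
  8: (17,2) 1 'b'
  9: (2,12) 0 ''
  10: (12,1) 1 'c'
  11: (1,7) 1 'c'
  12: (7,10) 0 ''
  13: (10,21) 2 'da'
  14: (21,16) 1 'd'
  15: (16,19) 0 ''
  16: (19,23) 1 'e'
  17: (23,5) 0 ''
  18: (5,0) 1 'f'
  19: (0,8) 1 'f'
  20: (8,18) 0 ''
  21: (18,4) 1 'g'
  22: (4,24) 0 ''
  23: (24,9) 1 'h'
  24: (9,3) 1 'h'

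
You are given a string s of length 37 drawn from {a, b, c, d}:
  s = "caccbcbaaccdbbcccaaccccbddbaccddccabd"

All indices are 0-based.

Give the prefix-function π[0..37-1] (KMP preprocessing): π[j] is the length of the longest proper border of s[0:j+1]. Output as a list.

[0, 0, 1, 1, 0, 1, 0, 0, 0, 1, 1, 0, 0, 0, 1, 1, 1, 2, 0, 1, 1, 1, 1, 0, 0, 0, 0, 0, 1, 1, 0, 0, 1, 1, 2, 0, 0]

π[0] = 0
j=1 s[j]='a': π[1]=0 (border '')
j=2 s[j]='c': π[2]=1 (border 'c')
j=3 s[j]='c': k: 1→0; π[3]=1 (border 'c')
j=4 s[j]='b': k: 1→0; π[4]=0 (border '')
j=5 s[j]='c': π[5]=1 (border 'c')
j=6 s[j]='b': k: 1→0; π[6]=0 (border '')
j=7 s[j]='a': π[7]=0 (border '')
j=8 s[j]='a': π[8]=0 (border '')
j=9 s[j]='c': π[9]=1 (border 'c')
j=10 s[j]='c': k: 1→0; π[10]=1 (border 'c')
j=11 s[j]='d': k: 1→0; π[11]=0 (border '')
j=12 s[j]='b': π[12]=0 (border '')
j=13 s[j]='b': π[13]=0 (border '')
j=14 s[j]='c': π[14]=1 (border 'c')
j=15 s[j]='c': k: 1→0; π[15]=1 (border 'c')
j=16 s[j]='c': k: 1→0; π[16]=1 (border 'c')
j=17 s[j]='a': π[17]=2 (border 'ca')
j=18 s[j]='a': k: 2→0; π[18]=0 (border '')
j=19 s[j]='c': π[19]=1 (border 'c')
j=20 s[j]='c': k: 1→0; π[20]=1 (border 'c')
j=21 s[j]='c': k: 1→0; π[21]=1 (border 'c')
j=22 s[j]='c': k: 1→0; π[22]=1 (border 'c')
j=23 s[j]='b': k: 1→0; π[23]=0 (border '')
j=24 s[j]='d': π[24]=0 (border '')
j=25 s[j]='d': π[25]=0 (border '')
j=26 s[j]='b': π[26]=0 (border '')
j=27 s[j]='a': π[27]=0 (border '')
j=28 s[j]='c': π[28]=1 (border 'c')
j=29 s[j]='c': k: 1→0; π[29]=1 (border 'c')
j=30 s[j]='d': k: 1→0; π[30]=0 (border '')
j=31 s[j]='d': π[31]=0 (border '')
j=32 s[j]='c': π[32]=1 (border 'c')
j=33 s[j]='c': k: 1→0; π[33]=1 (border 'c')
j=34 s[j]='a': π[34]=2 (border 'ca')
j=35 s[j]='b': k: 2→0; π[35]=0 (border '')
j=36 s[j]='d': π[36]=0 (border '')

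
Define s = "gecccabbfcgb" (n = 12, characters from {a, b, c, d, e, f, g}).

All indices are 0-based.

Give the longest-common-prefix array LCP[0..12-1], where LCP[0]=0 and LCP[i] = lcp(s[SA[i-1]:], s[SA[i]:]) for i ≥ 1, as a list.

[0, 0, 1, 1, 0, 1, 2, 1, 0, 0, 0, 1]

rank→(start, suffix):
  0 → (5, 'abbfcgb')
  1 → (11, 'b')
  2 → (6, 'bbfcgb')
  3 → (7, 'bfcgb')
  4 → (4, 'cabbfcgb')
  5 → (3, 'ccabbfcgb')
  6 → (2, 'cccabbfcgb')
  7 → (9, 'cgb')
  8 → (1, 'ecccabbfcgb')
  9 → (8, 'fcgb')
  10 → (10, 'gb')
  11 → (0, 'gecccabbfcgb')

SA = [5, 11, 6, 7, 4, 3, 2, 9, 1, 8, 10, 0]
rank  pair      lcp
   1  s[5:],s[11:]  0  ''
   2  s[11:],s[6:]  1  'b'
   3  s[6:],s[7:]  1  'b'
   4  s[7:],s[4:]  0  ''
   5  s[4:],s[3:]  1  'c'
   6  s[3:],s[2:]  2  'cc'
   7  s[2:],s[9:]  1  'c'
   8  s[9:],s[1:]  0  ''
   9  s[1:],s[8:]  0  ''
  10  s[8:],s[10:]  0  ''
  11  s[10:],s[0:]  1  'g'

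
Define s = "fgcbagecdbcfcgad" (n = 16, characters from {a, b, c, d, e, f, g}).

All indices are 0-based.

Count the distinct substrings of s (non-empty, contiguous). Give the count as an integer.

127

rank→(start, suffix):
  0 → (14, 'ad')
  1 → (4, 'agecdbcfcgad')
  2 → (3, 'bagecdbcfcgad')
  3 → (9, 'bcfcgad')
  4 → (2, 'cbagecdbcfcgad')
  5 → (7, 'cdbcfcgad')
  6 → (10, 'cfcgad')
  7 → (12, 'cgad')
  8 → (15, 'd')
  9 → (8, 'dbcfcgad')
  10 → (6, 'ecdbcfcgad')
  11 → (11, 'fcgad')
  12 → (0, 'fgcbagecdbcfcgad')
  13 → (13, 'gad')
  14 → (1, 'gcbagecdbcfcgad')
  15 → (5, 'gecdbcfcgad')

SA = [14, 4, 3, 9, 2, 7, 10, 12, 15, 8, 6, 11, 0, 13, 1, 5]
i: (SA[i-1],SA[i]) lcp shared
  1: (14,4) 1 'a'
  2: (4,3) 0 ''
  3: (3,9) 1 'b'
  4: (9,2) 0 ''
  5: (2,7) 1 'c'
  6: (7,10) 1 'c'
  7: (10,12) 1 'c'
  8: (12,15) 0 ''
  9: (15,8) 1 'd'
  10: (8,6) 0 ''
  11: (6,11) 0 ''
  12: (11,0) 1 'f'
  13: (0,13) 0 ''
  14: (13,1) 1 'g'
  15: (1,5) 1 'g'

n(n+1)/2 = 16·17/2 = 136
Σ LCP = 0 + 1 + 0 + 1 + 0 + 1 + 1 + 1 + 0 + 1 + 0 + 0 + 1 + 0 + 1 + 1 = 9
distinct = 136 − 9 = 127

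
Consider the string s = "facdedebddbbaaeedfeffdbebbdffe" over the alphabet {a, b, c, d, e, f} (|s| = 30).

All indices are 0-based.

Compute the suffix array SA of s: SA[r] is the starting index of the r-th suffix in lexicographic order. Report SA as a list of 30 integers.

rank→(start, suffix):
  0 → (12, 'aaeedfeffdbebbdffe')
  1 → (1, 'acdedebddbbaaeedfeffdbebbdffe')
  2 → (13, 'aeedfeffdbebbdffe')
  3 → (11, 'baaeedfeffdbebbdffe')
  4 → (10, 'bbaaeedfeffdbebbdffe')
  5 → (24, 'bbdffe')
  6 → (7, 'bddbbaaeedfeffdbebbdffe')
  7 → (25, 'bdffe')
  8 → (22, 'bebbdffe')
  9 → (2, 'cdedebddbbaaeedfeffdbebbdffe')
  10 → (9, 'dbbaaeedfeffdbebbdffe')
  11 → (21, 'dbebbdffe')
  12 → (8, 'ddbbaaeedfeffdbebbdffe')
  13 → (5, 'debddbbaaeedfeffdbebbdffe')
  14 → (3, 'dedebddbbaaeedfeffdbebbdffe')
  15 → (16, 'dfeffdbebbdffe')
  16 → (26, 'dffe')
  17 → (29, 'e')
  18 → (23, 'ebbdffe')
  19 → (6, 'ebddbbaaeedfeffdbebbdffe')
  20 → (4, 'edebddbbaaeedfeffdbebbdffe')
  21 → (15, 'edfeffdbebbdffe')
  22 → (14, 'eedfeffdbebbdffe')
  23 → (18, 'effdbebbdffe')
  24 → (0, 'facdedebddbbaaeedfeffdbebbdffe')
  25 → (20, 'fdbebbdffe')
  26 → (28, 'fe')
  27 → (17, 'feffdbebbdffe')
  28 → (19, 'ffdbebbdffe')
  29 → (27, 'ffe')

[12, 1, 13, 11, 10, 24, 7, 25, 22, 2, 9, 21, 8, 5, 3, 16, 26, 29, 23, 6, 4, 15, 14, 18, 0, 20, 28, 17, 19, 27]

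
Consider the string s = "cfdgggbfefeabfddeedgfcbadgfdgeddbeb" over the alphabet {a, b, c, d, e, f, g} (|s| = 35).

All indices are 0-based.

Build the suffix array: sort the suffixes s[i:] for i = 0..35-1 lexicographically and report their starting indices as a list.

rank→(start, suffix):
  0 → (11, 'abfddeedgfcbadgfdgeddbeb')
  1 → (23, 'adgfdgeddbeb')
  2 → (34, 'b')
  3 → (22, 'badgfdgeddbeb')
  4 → (32, 'beb')
  5 → (12, 'bfddeedgfcbadgfdgeddbeb')
  6 → (6, 'bfefeabfddeedgfcbadgfdgeddbeb')
  7 → (21, 'cbadgfdgeddbeb')
  8 → (0, 'cfdgggbfefeabfddeedgfcbadgfdgeddbeb')
  9 → (31, 'dbeb')
  10 → (30, 'ddbeb')
  11 → (14, 'ddeedgfcbadgfdgeddbeb')
  12 → (15, 'deedgfcbadgfdgeddbeb')
  13 → (27, 'dgeddbeb')
  14 → (18, 'dgfcbadgfdgeddbeb')
  15 → (24, 'dgfdgeddbeb')
  16 → (2, 'dgggbfefeabfddeedgfcbadgfdgeddbeb')
  17 → (10, 'eabfddeedgfcbadgfdgeddbeb')
  18 → (33, 'eb')
  19 → (29, 'eddbeb')
  20 → (17, 'edgfcbadgfdgeddbeb')
  21 → (16, 'eedgfcbadgfdgeddbeb')
  22 → (8, 'efeabfddeedgfcbadgfdgeddbeb')
  23 → (20, 'fcbadgfdgeddbeb')
  24 → (13, 'fddeedgfcbadgfdgeddbeb')
  25 → (26, 'fdgeddbeb')
  26 → (1, 'fdgggbfefeabfddeedgfcbadgfdgeddbeb')
  27 → (9, 'feabfddeedgfcbadgfdgeddbeb')
  28 → (7, 'fefeabfddeedgfcbadgfdgeddbeb')
  29 → (5, 'gbfefeabfddeedgfcbadgfdgeddbeb')
  30 → (28, 'geddbeb')
  31 → (19, 'gfcbadgfdgeddbeb')
  32 → (25, 'gfdgeddbeb')
  33 → (4, 'ggbfefeabfddeedgfcbadgfdgeddbeb')
  34 → (3, 'gggbfefeabfddeedgfcbadgfdgeddbeb')

[11, 23, 34, 22, 32, 12, 6, 21, 0, 31, 30, 14, 15, 27, 18, 24, 2, 10, 33, 29, 17, 16, 8, 20, 13, 26, 1, 9, 7, 5, 28, 19, 25, 4, 3]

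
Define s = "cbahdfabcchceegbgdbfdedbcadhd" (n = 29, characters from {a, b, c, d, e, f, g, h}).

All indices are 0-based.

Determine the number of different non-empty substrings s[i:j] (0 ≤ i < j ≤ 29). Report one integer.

411

sorted suffixes:
  #0 SA[0]=6  'abcchceegbgdbfdedbcadhd'
  #1 SA[1]=25  'adhd'
  #2 SA[2]=2  'ahdfabcchceegbgdbfdedbcadhd'
  #3 SA[3]=1  'bahdfabcchceegbgdbfdedbcadhd'
  #4 SA[4]=23  'bcadhd'
  #5 SA[5]=7  'bcchceegbgdbfdedbcadhd'
  #6 SA[6]=18  'bfdedbcadhd'
  #7 SA[7]=15  'bgdbfdedbcadhd'
  #8 SA[8]=24  'cadhd'
  #9 SA[9]=0  'cbahdfabcchceegbgdbfdedbcadhd'
  #10 SA[10]=8  'cchceegbgdbfdedbcadhd'
  #11 SA[11]=11  'ceegbgdbfdedbcadhd'
  #12 SA[12]=9  'chceegbgdbfdedbcadhd'
  #13 SA[13]=28  'd'
  #14 SA[14]=22  'dbcadhd'
  #15 SA[15]=17  'dbfdedbcadhd'
  #16 SA[16]=20  'dedbcadhd'
  #17 SA[17]=4  'dfabcchceegbgdbfdedbcadhd'
  #18 SA[18]=26  'dhd'
  #19 SA[19]=21  'edbcadhd'
  #20 SA[20]=12  'eegbgdbfdedbcadhd'
  #21 SA[21]=13  'egbgdbfdedbcadhd'
  #22 SA[22]=5  'fabcchceegbgdbfdedbcadhd'
  #23 SA[23]=19  'fdedbcadhd'
  #24 SA[24]=14  'gbgdbfdedbcadhd'
  #25 SA[25]=16  'gdbfdedbcadhd'
  #26 SA[26]=10  'hceegbgdbfdedbcadhd'
  #27 SA[27]=27  'hd'
  #28 SA[28]=3  'hdfabcchceegbgdbfdedbcadhd'

SA = [6, 25, 2, 1, 23, 7, 18, 15, 24, 0, 8, 11, 9, 28, 22, 17, 20, 4, 26, 21, 12, 13, 5, 19, 14, 16, 10, 27, 3]
i: (SA[i-1],SA[i]) lcp shared
  1: (6,25) 1 'a'
  2: (25,2) 1 'a'
  3: (2,1) 0 ''
  4: (1,23) 1 'b'
  5: (23,7) 2 'bc'
  6: (7,18) 1 'b'
  7: (18,15) 1 'b'
  8: (15,24) 0 ''
  9: (24,0) 1 'c'
  10: (0,8) 1 'c'
  11: (8,11) 1 'c'
  12: (11,9) 1 'c'
  13: (9,28) 0 ''
  14: (28,22) 1 'd'
  15: (22,17) 2 'db'
  16: (17,20) 1 'd'
  17: (20,4) 1 'd'
  18: (4,26) 1 'd'
  19: (26,21) 0 ''
  20: (21,12) 1 'e'
  21: (12,13) 1 'e'
  22: (13,5) 0 ''
  23: (5,19) 1 'f'
  24: (19,14) 0 ''
  25: (14,16) 1 'g'
  26: (16,10) 0 ''
  27: (10,27) 1 'h'
  28: (27,3) 2 'hd'

n(n+1)/2 = 29·30/2 = 435
Σ LCP = 0 + 1 + 1 + 0 + 1 + 2 + 1 + 1 + 0 + 1 + 1 + 1 + 1 + 0 + 1 + 2 + 1 + 1 + 1 + 0 + 1 + 1 + 0 + 1 + 0 + 1 + 0 + 1 + 2 = 24
distinct = 435 − 24 = 411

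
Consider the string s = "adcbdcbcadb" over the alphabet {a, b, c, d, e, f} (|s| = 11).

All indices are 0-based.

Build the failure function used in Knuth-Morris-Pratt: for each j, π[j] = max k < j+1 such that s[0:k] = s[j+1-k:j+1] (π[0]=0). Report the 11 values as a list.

[0, 0, 0, 0, 0, 0, 0, 0, 1, 2, 0]

π[0] = 0
j=1 s[j]='d': π[1]=0 (border '')
j=2 s[j]='c': π[2]=0 (border '')
j=3 s[j]='b': π[3]=0 (border '')
j=4 s[j]='d': π[4]=0 (border '')
j=5 s[j]='c': π[5]=0 (border '')
j=6 s[j]='b': π[6]=0 (border '')
j=7 s[j]='c': π[7]=0 (border '')
j=8 s[j]='a': π[8]=1 (border 'a')
j=9 s[j]='d': π[9]=2 (border 'ad')
j=10 s[j]='b': k: 2→0; π[10]=0 (border '')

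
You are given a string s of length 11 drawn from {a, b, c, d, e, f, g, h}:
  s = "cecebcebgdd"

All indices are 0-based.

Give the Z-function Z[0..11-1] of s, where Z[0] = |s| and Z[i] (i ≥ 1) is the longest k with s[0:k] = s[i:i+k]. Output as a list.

Z[0]=11
i=1: outside box; Z[1]=0
i=2: outside box; Z[2]=2 scan→box=[2,4)
i=3: min(r-i=1, Z[1]=0)=0; Z[3]=0
i=4: outside box; Z[4]=0
i=5: outside box; Z[5]=2 scan→box=[5,7)
i=6: min(r-i=1, Z[1]=0)=0; Z[6]=0
i=7: outside box; Z[7]=0
i=8: outside box; Z[8]=0
i=9: outside box; Z[9]=0
i=10: outside box; Z[10]=0

[11, 0, 2, 0, 0, 2, 0, 0, 0, 0, 0]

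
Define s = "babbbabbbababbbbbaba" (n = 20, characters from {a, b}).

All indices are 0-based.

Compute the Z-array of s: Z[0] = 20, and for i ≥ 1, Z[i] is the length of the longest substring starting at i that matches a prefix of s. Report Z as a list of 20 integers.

Z[0]=20
i=1: outside box; Z[1]=0
i=2: outside box; Z[2]=1 scan→box=[2,3)
i=3: outside box; Z[3]=1 scan→box=[3,4)
i=4: outside box; Z[4]=7 scan→box=[4,11)
i=5: min(r-i=6, Z[1]=0)=0; Z[5]=0
i=6: min(r-i=5, Z[2]=1)=1; Z[6]=1
i=7: min(r-i=4, Z[3]=1)=1; Z[7]=1
i=8: min(r-i=3, Z[4]=7)=3; Z[8]=3
i=9: min(r-i=2, Z[5]=0)=0; Z[9]=0
i=10: min(r-i=1, Z[6]=1)=1; Z[10]=5 scan→box=[10,15)
i=11: min(r-i=4, Z[1]=0)=0; Z[11]=0
i=12: min(r-i=3, Z[2]=1)=1; Z[12]=1
i=13: min(r-i=2, Z[3]=1)=1; Z[13]=1
i=14: min(r-i=1, Z[4]=7)=1; Z[14]=1
i=15: outside box; Z[15]=1 scan→box=[15,16)
i=16: outside box; Z[16]=3 scan→box=[16,19)
i=17: min(r-i=2, Z[1]=0)=0; Z[17]=0
i=18: min(r-i=1, Z[2]=1)=1; Z[18]=2 scan→box=[18,20)
i=19: min(r-i=1, Z[1]=0)=0; Z[19]=0

[20, 0, 1, 1, 7, 0, 1, 1, 3, 0, 5, 0, 1, 1, 1, 1, 3, 0, 2, 0]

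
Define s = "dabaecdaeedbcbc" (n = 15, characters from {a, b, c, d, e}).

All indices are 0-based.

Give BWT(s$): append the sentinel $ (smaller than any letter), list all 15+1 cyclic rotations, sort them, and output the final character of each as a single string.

cdbdacdbbe$ceaea

rank  rotation          last
    0  $dabaecdaeedbcbc  c
    1  abaecdaeedbcbc$d  d
    2  aecdaeedbcbc$dab  b
    3  aeedbcbc$dabaecd  d
    4  baecdaeedbcbc$da  a
    5  bc$dabaecdaeedbc  c
    6  bcbc$dabaecdaeed  d
    7  c$dabaecdaeedbcb  b
    8  cbc$dabaecdaeedb  b
    9  cdaeedbcbc$dabae  e
   10  dabaecdaeedbcbc$  $
   11  daeedbcbc$dabaec  c
   12  dbcbc$dabaecdaee  e
   13  ecdaeedbcbc$daba  a
   14  edbcbc$dabaecdae  e
   15  eedbcbc$dabaecda  a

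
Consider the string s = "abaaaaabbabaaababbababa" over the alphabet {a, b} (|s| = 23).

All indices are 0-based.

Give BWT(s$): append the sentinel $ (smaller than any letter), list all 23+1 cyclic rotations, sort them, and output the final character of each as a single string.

abbabaaab$bbaabaaaabbaaa

rank  rotation                  last
    0  $abaaaaabbabaaababbababa  a
    1  a$abaaaaabbabaaababbabab  b
    2  aaaaabbabaaababbababa$ab  b
    3  aaaabbabaaababbababa$aba  a
    4  aaababbababa$abaaaaabbab  b
    5  aaabbabaaababbababa$abaa  a
    6  aababbababa$abaaaaabbaba  a
    7  aabbabaaababbababa$abaaa  a
    8  aba$abaaaaabbabaaababbab  b
    9  abaaaaabbabaaababbababa$  $
   10  abaaababbababa$abaaaaabb  b
   11  ababa$abaaaaabbabaaababb  b
   12  ababbababa$abaaaaabbabaa  a
   13  abbabaaababbababa$abaaaa  a
   14  abbababa$abaaaaabbabaaab  b
   15  ba$abaaaaabbabaaababbaba  a
   16  baaaaabbabaaababbababa$a  a
   17  baaababbababa$abaaaaabba  a
   18  baba$abaaaaabbabaaababba  a
   19  babaaababbababa$abaaaaab  b
   20  bababa$abaaaaabbabaaabab  b
   21  babbababa$abaaaaabbabaaa  a
   22  bbabaaababbababa$abaaaaa  a
   23  bbababa$abaaaaabbabaaaba  a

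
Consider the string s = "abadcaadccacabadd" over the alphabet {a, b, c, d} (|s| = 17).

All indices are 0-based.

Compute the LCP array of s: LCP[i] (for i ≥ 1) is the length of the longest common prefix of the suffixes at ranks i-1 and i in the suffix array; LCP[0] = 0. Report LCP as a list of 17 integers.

[0, 1, 4, 1, 1, 3, 2, 0, 3, 0, 2, 2, 1, 0, 1, 2, 1]

sorted suffixes:
  #0 SA[0]=5  'aadccacabadd'
  #1 SA[1]=0  'abadcaadccacabadd'
  #2 SA[2]=12  'abadd'
  #3 SA[3]=10  'acabadd'
  #4 SA[4]=2  'adcaadccacabadd'
  #5 SA[5]=6  'adccacabadd'
  #6 SA[6]=14  'add'
  #7 SA[7]=1  'badcaadccacabadd'
  #8 SA[8]=13  'badd'
  #9 SA[9]=4  'caadccacabadd'
  #10 SA[10]=11  'cabadd'
  #11 SA[11]=9  'cacabadd'
  #12 SA[12]=8  'ccacabadd'
  #13 SA[13]=16  'd'
  #14 SA[14]=3  'dcaadccacabadd'
  #15 SA[15]=7  'dccacabadd'
  #16 SA[16]=15  'dd'

SA = [5, 0, 12, 10, 2, 6, 14, 1, 13, 4, 11, 9, 8, 16, 3, 7, 15]
rank  pair      lcp
   1  s[5:],s[0:]  1  'a'
   2  s[0:],s[12:]  4  'abad'
   3  s[12:],s[10:]  1  'a'
   4  s[10:],s[2:]  1  'a'
   5  s[2:],s[6:]  3  'adc'
   6  s[6:],s[14:]  2  'ad'
   7  s[14:],s[1:]  0  ''
   8  s[1:],s[13:]  3  'bad'
   9  s[13:],s[4:]  0  ''
  10  s[4:],s[11:]  2  'ca'
  11  s[11:],s[9:]  2  'ca'
  12  s[9:],s[8:]  1  'c'
  13  s[8:],s[16:]  0  ''
  14  s[16:],s[3:]  1  'd'
  15  s[3:],s[7:]  2  'dc'
  16  s[7:],s[15:]  1  'd'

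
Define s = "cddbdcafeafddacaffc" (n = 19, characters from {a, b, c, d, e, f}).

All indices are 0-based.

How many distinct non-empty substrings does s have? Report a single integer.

172

rank | idx | suffix
   0 |  13 | acaffc
   1 |   9 | afddacaffc
   2 |   6 | afeafddacaffc
   3 |  15 | affc
   4 |   3 | bdcafeafddacaffc
   5 |  18 | c
   6 |   5 | cafeafddacaffc
   7 |  14 | caffc
   8 |   0 | cddbdcafeafddacaffc
   9 |  12 | dacaffc
  10 |   2 | dbdcafeafddacaffc
  11 |   4 | dcafeafddacaffc
  12 |  11 | ddacaffc
  13 |   1 | ddbdcafeafddacaffc
  14 |   8 | eafddacaffc
  15 |  17 | fc
  16 |  10 | fddacaffc
  17 |   7 | feafddacaffc
  18 |  16 | ffc

SA = [13, 9, 6, 15, 3, 18, 5, 14, 0, 12, 2, 4, 11, 1, 8, 17, 10, 7, 16]
rank  pair      lcp
   1  s[13:],s[9:]  1  'a'
   2  s[9:],s[6:]  2  'af'
   3  s[6:],s[15:]  2  'af'
   4  s[15:],s[3:]  0  ''
   5  s[3:],s[18:]  0  ''
   6  s[18:],s[5:]  1  'c'
   7  s[5:],s[14:]  3  'caf'
   8  s[14:],s[0:]  1  'c'
   9  s[0:],s[12:]  0  ''
  10  s[12:],s[2:]  1  'd'
  11  s[2:],s[4:]  1  'd'
  12  s[4:],s[11:]  1  'd'
  13  s[11:],s[1:]  2  'dd'
  14  s[1:],s[8:]  0  ''
  15  s[8:],s[17:]  0  ''
  16  s[17:],s[10:]  1  'f'
  17  s[10:],s[7:]  1  'f'
  18  s[7:],s[16:]  1  'f'

n(n+1)/2 = 19·20/2 = 190
Σ LCP = 0 + 1 + 2 + 2 + 0 + 0 + 1 + 3 + 1 + 0 + 1 + 1 + 1 + 2 + 0 + 0 + 1 + 1 + 1 = 18
distinct = 190 − 18 = 172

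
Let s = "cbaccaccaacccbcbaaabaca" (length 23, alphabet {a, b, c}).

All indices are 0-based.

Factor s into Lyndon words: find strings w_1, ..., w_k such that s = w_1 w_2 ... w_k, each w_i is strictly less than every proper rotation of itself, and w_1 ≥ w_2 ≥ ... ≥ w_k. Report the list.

emit factor 1: 'c' (i=0, period=1)
emit factor 2: 'b' (i=1, period=1)
emit factor 3: 'acc' (i=2, period=3)
emit factor 4: 'acc' (i=5, period=3)
emit factor 5: 'aacccbcb' (i=8, period=8)
emit factor 6: 'aaabac' (i=16, period=6)
emit factor 7: 'a' (i=22, period=1)

["c", "b", "acc", "acc", "aacccbcb", "aaabac", "a"]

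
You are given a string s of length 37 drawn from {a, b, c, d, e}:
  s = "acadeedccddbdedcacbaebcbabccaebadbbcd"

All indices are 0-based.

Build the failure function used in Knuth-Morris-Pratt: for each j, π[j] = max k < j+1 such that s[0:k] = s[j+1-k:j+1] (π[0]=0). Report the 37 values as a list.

π[0] = 0
j=1 s[j]='c': π[1]=0 (border '')
j=2 s[j]='a': π[2]=1 (border 'a')
j=3 s[j]='d': k: 1→0; π[3]=0 (border '')
j=4 s[j]='e': π[4]=0 (border '')
j=5 s[j]='e': π[5]=0 (border '')
j=6 s[j]='d': π[6]=0 (border '')
j=7 s[j]='c': π[7]=0 (border '')
j=8 s[j]='c': π[8]=0 (border '')
j=9 s[j]='d': π[9]=0 (border '')
j=10 s[j]='d': π[10]=0 (border '')
j=11 s[j]='b': π[11]=0 (border '')
j=12 s[j]='d': π[12]=0 (border '')
j=13 s[j]='e': π[13]=0 (border '')
j=14 s[j]='d': π[14]=0 (border '')
j=15 s[j]='c': π[15]=0 (border '')
j=16 s[j]='a': π[16]=1 (border 'a')
j=17 s[j]='c': π[17]=2 (border 'ac')
j=18 s[j]='b': k: 2→0; π[18]=0 (border '')
j=19 s[j]='a': π[19]=1 (border 'a')
j=20 s[j]='e': k: 1→0; π[20]=0 (border '')
j=21 s[j]='b': π[21]=0 (border '')
j=22 s[j]='c': π[22]=0 (border '')
j=23 s[j]='b': π[23]=0 (border '')
j=24 s[j]='a': π[24]=1 (border 'a')
j=25 s[j]='b': k: 1→0; π[25]=0 (border '')
j=26 s[j]='c': π[26]=0 (border '')
j=27 s[j]='c': π[27]=0 (border '')
j=28 s[j]='a': π[28]=1 (border 'a')
j=29 s[j]='e': k: 1→0; π[29]=0 (border '')
j=30 s[j]='b': π[30]=0 (border '')
j=31 s[j]='a': π[31]=1 (border 'a')
j=32 s[j]='d': k: 1→0; π[32]=0 (border '')
j=33 s[j]='b': π[33]=0 (border '')
j=34 s[j]='b': π[34]=0 (border '')
j=35 s[j]='c': π[35]=0 (border '')
j=36 s[j]='d': π[36]=0 (border '')

[0, 0, 1, 0, 0, 0, 0, 0, 0, 0, 0, 0, 0, 0, 0, 0, 1, 2, 0, 1, 0, 0, 0, 0, 1, 0, 0, 0, 1, 0, 0, 1, 0, 0, 0, 0, 0]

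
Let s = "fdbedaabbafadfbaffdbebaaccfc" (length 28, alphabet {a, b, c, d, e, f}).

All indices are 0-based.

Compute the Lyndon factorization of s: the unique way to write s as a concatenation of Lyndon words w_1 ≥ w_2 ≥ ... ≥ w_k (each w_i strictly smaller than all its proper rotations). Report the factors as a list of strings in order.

emit factor 1: 'f' (i=0, period=1)
emit factor 2: 'd' (i=1, period=1)
emit factor 3: 'bed' (i=2, period=3)
emit factor 4: 'aabbafadfbaffdbebaaccfc' (i=5, period=23)

["f", "d", "bed", "aabbafadfbaffdbebaaccfc"]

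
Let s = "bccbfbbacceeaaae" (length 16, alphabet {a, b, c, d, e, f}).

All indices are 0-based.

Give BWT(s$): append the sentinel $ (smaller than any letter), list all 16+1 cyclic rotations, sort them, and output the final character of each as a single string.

rank  rotation           last
    0  $bccbfbbacceeaaae  e
    1  aaae$bccbfbbaccee  e
    2  aae$bccbfbbacceea  a
    3  acceeaaae$bccbfbb  b
    4  ae$bccbfbbacceeaa  a
    5  bacceeaaae$bccbfb  b
    6  bbacceeaaae$bccbf  f
    7  bccbfbbacceeaaae$  $
    8  bfbbacceeaaae$bcc  c
    9  cbfbbacceeaaae$bc  c
   10  ccbfbbacceeaaae$b  b
   11  cceeaaae$bccbfbba  a
   12  ceeaaae$bccbfbbac  c
   13  e$bccbfbbacceeaaa  a
   14  eaaae$bccbfbbacce  e
   15  eeaaae$bccbfbbacc  c
   16  fbbacceeaaae$bccb  b

eeababf$ccbacaecb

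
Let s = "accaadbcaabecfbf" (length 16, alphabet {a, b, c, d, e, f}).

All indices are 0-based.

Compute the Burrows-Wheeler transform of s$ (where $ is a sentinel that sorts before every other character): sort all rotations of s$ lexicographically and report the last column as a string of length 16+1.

fcca$adafbcaeabbc

rank  rotation           last
    0  $accaadbcaabecfbf  f
    1  aabecfbf$accaadbc  c
    2  aadbcaabecfbf$acc  c
    3  abecfbf$accaadbca  a
    4  accaadbcaabecfbf$  $
    5  adbcaabecfbf$acca  a
    6  bcaabecfbf$accaad  d
    7  becfbf$accaadbcaa  a
    8  bf$accaadbcaabecf  f
    9  caabecfbf$accaadb  b
   10  caadbcaabecfbf$ac  c
   11  ccaadbcaabecfbf$a  a
   12  cfbf$accaadbcaabe  e
   13  dbcaabecfbf$accaa  a
   14  ecfbf$accaadbcaab  b
   15  f$accaadbcaabecfb  b
   16  fbf$accaadbcaabec  c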